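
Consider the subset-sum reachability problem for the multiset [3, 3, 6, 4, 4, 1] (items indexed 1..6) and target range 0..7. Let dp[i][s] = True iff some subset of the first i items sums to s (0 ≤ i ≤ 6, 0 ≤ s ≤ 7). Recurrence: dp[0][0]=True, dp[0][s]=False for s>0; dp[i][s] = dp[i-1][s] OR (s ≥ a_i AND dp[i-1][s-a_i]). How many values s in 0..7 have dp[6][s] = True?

7

i\s   0   1   2   3   4   5   6   7
  0   T   F   F   F   F   F   F   F
  1   T   F   F   T   F   F   F   F
  2   T   F   F   T   F   F   T   F
  3   T   F   F   T   F   F   T   F
  4   T   F   F   T   T   F   T   T
  5   T   F   F   T   T   F   T   T
  6   T   T   F   T   T   T   T   T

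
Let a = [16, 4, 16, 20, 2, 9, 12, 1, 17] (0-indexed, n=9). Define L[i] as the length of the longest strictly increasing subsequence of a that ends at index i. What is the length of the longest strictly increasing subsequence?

   i    0    1    2    3    4    5    6    7    8
a[i]   16    4   16   20    2    9   12    1   17
L[i]    1    1    2    3    1    2    3    1    4

4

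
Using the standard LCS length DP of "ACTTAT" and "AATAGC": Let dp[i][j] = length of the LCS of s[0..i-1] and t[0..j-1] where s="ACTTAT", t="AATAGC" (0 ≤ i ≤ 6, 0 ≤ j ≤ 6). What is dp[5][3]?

2

   ''  A  A  T  A  G  C
''  0  0  0  0  0  0  0
 A  0  1  1  1  1  1  1
 C  0  1  1  1  1  1  2
 T  0  1  1  2  2  2  2
 T  0  1  1  2  2  2  2
 A  0  1  2  2  3  3  3
 T  0  1  2  3  3  3  3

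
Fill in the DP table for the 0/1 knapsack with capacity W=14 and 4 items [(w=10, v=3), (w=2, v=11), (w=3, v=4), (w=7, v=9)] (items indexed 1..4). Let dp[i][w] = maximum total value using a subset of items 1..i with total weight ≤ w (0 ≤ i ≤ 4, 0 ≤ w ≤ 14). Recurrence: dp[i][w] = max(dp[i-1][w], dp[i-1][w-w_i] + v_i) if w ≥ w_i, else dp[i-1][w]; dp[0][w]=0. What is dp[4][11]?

i\w   0   1   2   3   4   5   6   7   8   9  10  11  12  13  14
  0   0   0   0   0   0   0   0   0   0   0   0   0   0   0   0
  1   0   0   0   0   0   0   0   0   0   0   3   3   3   3   3
  2   0   0  11  11  11  11  11  11  11  11  11  11  14  14  14
  3   0   0  11  11  11  15  15  15  15  15  15  15  15  15  15
  4   0   0  11  11  11  15  15  15  15  20  20  20  24  24  24

20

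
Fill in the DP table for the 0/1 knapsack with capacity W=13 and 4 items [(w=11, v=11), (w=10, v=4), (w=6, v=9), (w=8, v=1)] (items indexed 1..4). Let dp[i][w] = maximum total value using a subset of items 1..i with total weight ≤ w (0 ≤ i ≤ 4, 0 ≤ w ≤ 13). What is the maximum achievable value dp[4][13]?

11

i\w   0   1   2   3   4   5   6   7   8   9  10  11  12  13
  0   0   0   0   0   0   0   0   0   0   0   0   0   0   0
  1   0   0   0   0   0   0   0   0   0   0   0  11  11  11
  2   0   0   0   0   0   0   0   0   0   0   4  11  11  11
  3   0   0   0   0   0   0   9   9   9   9   9  11  11  11
  4   0   0   0   0   0   0   9   9   9   9   9  11  11  11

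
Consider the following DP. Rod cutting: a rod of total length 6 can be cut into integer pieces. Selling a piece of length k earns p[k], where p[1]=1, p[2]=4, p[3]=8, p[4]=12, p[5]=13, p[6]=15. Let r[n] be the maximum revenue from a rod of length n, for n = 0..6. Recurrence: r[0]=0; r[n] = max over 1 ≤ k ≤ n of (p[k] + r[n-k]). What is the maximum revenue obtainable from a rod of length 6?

   n    0    1    2    3    4    5    6
r[n]    0    1    4    8   12   13   16

16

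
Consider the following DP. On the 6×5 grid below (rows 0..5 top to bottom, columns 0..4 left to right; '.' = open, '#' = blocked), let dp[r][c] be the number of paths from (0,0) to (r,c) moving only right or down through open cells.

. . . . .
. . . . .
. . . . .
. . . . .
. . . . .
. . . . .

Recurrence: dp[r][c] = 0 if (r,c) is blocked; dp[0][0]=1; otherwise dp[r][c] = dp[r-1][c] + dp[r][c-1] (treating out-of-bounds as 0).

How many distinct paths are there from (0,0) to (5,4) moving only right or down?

r\c   0   1   2   3   4
  0   1   1   1   1   1
  1   1   2   3   4   5
  2   1   3   6  10  15
  3   1   4  10  20  35
  4   1   5  15  35  70
  5   1   6  21  56 126

126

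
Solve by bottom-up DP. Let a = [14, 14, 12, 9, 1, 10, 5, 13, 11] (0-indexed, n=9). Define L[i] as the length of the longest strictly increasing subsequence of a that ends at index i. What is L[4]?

   i    0    1    2    3    4    5    6    7    8
a[i]   14   14   12    9    1   10    5   13   11
L[i]    1    1    1    1    1    2    2    3    3

1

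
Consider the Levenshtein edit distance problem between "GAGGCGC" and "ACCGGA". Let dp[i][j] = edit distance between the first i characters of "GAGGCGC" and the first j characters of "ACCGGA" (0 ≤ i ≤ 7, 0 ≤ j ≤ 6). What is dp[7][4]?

   ''  A  C  C  G  G  A
''  0  1  2  3  4  5  6
 G  1  1  2  3  3  4  5
 A  2  1  2  3  4  4  4
 G  3  2  2  3  3  4  5
 G  4  3  3  3  3  3  4
 C  5  4  3  3  4  4  4
 G  6  5  4  4  3  4  5
 C  7  6  5  4  4  4  5

4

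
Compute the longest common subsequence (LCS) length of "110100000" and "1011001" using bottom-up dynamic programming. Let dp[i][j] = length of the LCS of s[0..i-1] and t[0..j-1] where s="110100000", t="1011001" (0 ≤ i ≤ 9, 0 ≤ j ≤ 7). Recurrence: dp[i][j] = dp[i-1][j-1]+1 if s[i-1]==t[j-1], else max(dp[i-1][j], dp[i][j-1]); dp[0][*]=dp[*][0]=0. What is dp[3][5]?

3

   ''  1  0  1  1  0  0  1
''  0  0  0  0  0  0  0  0
 1  0  1  1  1  1  1  1  1
 1  0  1  1  2  2  2  2  2
 0  0  1  2  2  2  3  3  3
 1  0  1  2  3  3  3  3  4
 0  0  1  2  3  3  4  4  4
 0  0  1  2  3  3  4  5  5
 0  0  1  2  3  3  4  5  5
 0  0  1  2  3  3  4  5  5
 0  0  1  2  3  3  4  5  5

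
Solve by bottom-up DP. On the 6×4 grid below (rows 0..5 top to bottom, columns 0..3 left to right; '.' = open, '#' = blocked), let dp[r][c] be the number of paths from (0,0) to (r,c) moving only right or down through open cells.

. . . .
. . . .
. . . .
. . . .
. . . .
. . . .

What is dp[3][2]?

10

r\c   0   1   2   3
  0   1   1   1   1
  1   1   2   3   4
  2   1   3   6  10
  3   1   4  10  20
  4   1   5  15  35
  5   1   6  21  56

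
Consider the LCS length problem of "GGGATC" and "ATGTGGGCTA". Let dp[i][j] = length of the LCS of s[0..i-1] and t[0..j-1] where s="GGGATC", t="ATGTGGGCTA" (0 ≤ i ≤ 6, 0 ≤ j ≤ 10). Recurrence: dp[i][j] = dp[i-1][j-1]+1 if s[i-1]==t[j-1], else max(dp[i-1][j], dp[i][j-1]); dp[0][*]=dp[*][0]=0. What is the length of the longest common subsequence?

   ''  A  T  G  T  G  G  G  C  T  A
''  0  0  0  0  0  0  0  0  0  0  0
 G  0  0  0  1  1  1  1  1  1  1  1
 G  0  0  0  1  1  2  2  2  2  2  2
 G  0  0  0  1  1  2  3  3  3  3  3
 A  0  1  1  1  1  2  3  3  3  3  4
 T  0  1  2  2  2  2  3  3  3  4  4
 C  0  1  2  2  2  2  3  3  4  4  4

4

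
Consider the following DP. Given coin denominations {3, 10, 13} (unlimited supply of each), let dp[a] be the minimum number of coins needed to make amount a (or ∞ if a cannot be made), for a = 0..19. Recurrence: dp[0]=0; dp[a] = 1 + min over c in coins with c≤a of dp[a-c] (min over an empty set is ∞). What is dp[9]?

 a  0  1  2  3  4  5  6  7  8  9 10 11 12 13 14 15 16 17 18 19
dp  0  -  -  1  -  -  2  -  -  3  1  -  4  1  -  5  2  -  6  3
(- denotes ∞ / unreachable)

3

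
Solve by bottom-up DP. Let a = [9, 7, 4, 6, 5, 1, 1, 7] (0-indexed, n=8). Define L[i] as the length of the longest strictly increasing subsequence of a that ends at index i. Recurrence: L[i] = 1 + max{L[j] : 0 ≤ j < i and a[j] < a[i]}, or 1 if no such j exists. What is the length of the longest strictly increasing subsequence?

   i    0    1    2    3    4    5    6    7
a[i]    9    7    4    6    5    1    1    7
L[i]    1    1    1    2    2    1    1    3

3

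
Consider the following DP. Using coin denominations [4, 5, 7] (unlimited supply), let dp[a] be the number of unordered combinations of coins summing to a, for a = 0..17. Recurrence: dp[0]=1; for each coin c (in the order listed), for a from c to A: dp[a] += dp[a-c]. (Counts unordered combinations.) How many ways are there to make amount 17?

after  coin     0     1     2     3     4     5     6     7     8     9    10    11    12    13    14    15    16    17
          4     1     0     0     0     1     0     0     0     1     0     0     0     1     0     0     0     1     0
          5     1     0     0     0     1     1     0     0     1     1     1     0     1     1     1     1     1     1
          7     1     0     0     0     1     1     0     1     1     1     1     1     2     1     2     2     2     2

2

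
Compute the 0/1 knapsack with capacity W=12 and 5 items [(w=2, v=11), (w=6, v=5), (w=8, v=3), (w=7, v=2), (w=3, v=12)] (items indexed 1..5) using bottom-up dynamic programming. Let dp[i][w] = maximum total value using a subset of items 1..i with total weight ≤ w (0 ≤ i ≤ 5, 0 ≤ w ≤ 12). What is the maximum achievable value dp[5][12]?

28

i\w   0   1   2   3   4   5   6   7   8   9  10  11  12
  0   0   0   0   0   0   0   0   0   0   0   0   0   0
  1   0   0  11  11  11  11  11  11  11  11  11  11  11
  2   0   0  11  11  11  11  11  11  16  16  16  16  16
  3   0   0  11  11  11  11  11  11  16  16  16  16  16
  4   0   0  11  11  11  11  11  11  16  16  16  16  16
  5   0   0  11  12  12  23  23  23  23  23  23  28  28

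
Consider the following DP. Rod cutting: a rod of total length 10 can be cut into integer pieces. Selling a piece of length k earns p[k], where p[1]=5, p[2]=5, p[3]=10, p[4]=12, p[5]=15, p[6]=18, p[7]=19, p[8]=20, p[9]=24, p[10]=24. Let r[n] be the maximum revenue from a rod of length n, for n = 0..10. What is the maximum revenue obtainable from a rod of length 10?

   n    0    1    2    3    4    5    6    7    8    9   10
r[n]    0    5   10   15   20   25   30   35   40   45   50

50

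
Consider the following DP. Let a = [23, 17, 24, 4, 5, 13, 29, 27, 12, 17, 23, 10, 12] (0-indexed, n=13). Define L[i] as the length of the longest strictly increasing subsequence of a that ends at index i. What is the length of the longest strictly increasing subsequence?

5

   i    0    1    2    3    4    5    6    7    8    9   10   11   12
a[i]   23   17   24    4    5   13   29   27   12   17   23   10   12
L[i]    1    1    2    1    2    3    4    4    3    4    5    3    4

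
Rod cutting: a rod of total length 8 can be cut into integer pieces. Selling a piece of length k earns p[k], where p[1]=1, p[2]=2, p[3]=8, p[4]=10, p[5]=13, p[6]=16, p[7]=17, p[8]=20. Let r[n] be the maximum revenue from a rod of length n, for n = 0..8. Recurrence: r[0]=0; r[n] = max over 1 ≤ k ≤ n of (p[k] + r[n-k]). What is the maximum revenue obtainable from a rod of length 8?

   n    0    1    2    3    4    5    6    7    8
r[n]    0    1    2    8   10   13   16   18   21

21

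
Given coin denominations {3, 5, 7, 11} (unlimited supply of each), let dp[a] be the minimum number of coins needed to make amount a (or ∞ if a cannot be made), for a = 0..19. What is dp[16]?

2

 a  0  1  2  3  4  5  6  7  8  9 10 11 12 13 14 15 16 17 18 19
dp  0  -  -  1  -  1  2  1  2  3  2  1  2  3  2  3  2  3  2  3
(- denotes ∞ / unreachable)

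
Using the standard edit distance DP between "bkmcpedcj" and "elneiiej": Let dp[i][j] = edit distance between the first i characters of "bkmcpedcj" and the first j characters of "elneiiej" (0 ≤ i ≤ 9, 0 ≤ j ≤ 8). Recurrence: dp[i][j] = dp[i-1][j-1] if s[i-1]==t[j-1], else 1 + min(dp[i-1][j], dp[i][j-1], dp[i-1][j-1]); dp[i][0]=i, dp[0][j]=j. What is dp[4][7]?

   ''  e  l  n  e  i  i  e  j
''  0  1  2  3  4  5  6  7  8
 b  1  1  2  3  4  5  6  7  8
 k  2  2  2  3  4  5  6  7  8
 m  3  3  3  3  4  5  6  7  8
 c  4  4  4  4  4  5  6  7  8
 p  5  5  5  5  5  5  6  7  8
 e  6  5  6  6  5  6  6  6  7
 d  7  6  6  7  6  6  7  7  7
 c  8  7  7  7  7  7  7  8  8
 j  9  8  8  8  8  8  8  8  8

7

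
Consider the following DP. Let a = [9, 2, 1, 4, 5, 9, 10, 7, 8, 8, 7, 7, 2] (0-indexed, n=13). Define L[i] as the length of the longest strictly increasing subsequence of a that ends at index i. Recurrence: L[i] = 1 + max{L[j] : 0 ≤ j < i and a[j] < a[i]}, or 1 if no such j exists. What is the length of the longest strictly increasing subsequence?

   i    0    1    2    3    4    5    6    7    8    9   10   11   12
a[i]    9    2    1    4    5    9   10    7    8    8    7    7    2
L[i]    1    1    1    2    3    4    5    4    5    5    4    4    2

5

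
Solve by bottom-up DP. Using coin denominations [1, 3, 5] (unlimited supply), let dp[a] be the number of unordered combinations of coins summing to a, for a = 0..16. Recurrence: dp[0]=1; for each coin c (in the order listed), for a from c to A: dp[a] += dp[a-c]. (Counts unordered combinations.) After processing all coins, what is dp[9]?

after  coin     0     1     2     3     4     5     6     7     8     9    10    11    12    13    14    15    16
          1     1     1     1     1     1     1     1     1     1     1     1     1     1     1     1     1     1
          3     1     1     1     2     2     2     3     3     3     4     4     4     5     5     5     6     6
          5     1     1     1     2     2     3     4     4     5     6     7     8     9    10    11    13    14

6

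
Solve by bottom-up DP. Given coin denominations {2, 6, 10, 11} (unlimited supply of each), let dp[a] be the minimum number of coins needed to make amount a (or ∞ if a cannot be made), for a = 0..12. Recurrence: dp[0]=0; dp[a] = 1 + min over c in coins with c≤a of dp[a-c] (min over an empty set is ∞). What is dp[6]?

 a  0  1  2  3  4  5  6  7  8  9 10 11 12
dp  0  -  1  -  2  -  1  -  2  -  1  1  2
(- denotes ∞ / unreachable)

1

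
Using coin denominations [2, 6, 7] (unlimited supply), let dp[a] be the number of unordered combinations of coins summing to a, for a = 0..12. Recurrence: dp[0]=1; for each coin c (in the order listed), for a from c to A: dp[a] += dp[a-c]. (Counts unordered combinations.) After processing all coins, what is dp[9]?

after  coin     0     1     2     3     4     5     6     7     8     9    10    11    12
          2     1     0     1     0     1     0     1     0     1     0     1     0     1
          6     1     0     1     0     1     0     2     0     2     0     2     0     3
          7     1     0     1     0     1     0     2     1     2     1     2     1     3

1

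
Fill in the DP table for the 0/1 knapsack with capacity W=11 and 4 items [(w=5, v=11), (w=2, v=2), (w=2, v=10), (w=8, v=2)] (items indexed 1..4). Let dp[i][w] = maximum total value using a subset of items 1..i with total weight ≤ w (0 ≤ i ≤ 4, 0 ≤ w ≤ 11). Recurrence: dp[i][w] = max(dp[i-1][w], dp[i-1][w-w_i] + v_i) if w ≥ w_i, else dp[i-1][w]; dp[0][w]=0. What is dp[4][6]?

12

i\w   0   1   2   3   4   5   6   7   8   9  10  11
  0   0   0   0   0   0   0   0   0   0   0   0   0
  1   0   0   0   0   0  11  11  11  11  11  11  11
  2   0   0   2   2   2  11  11  13  13  13  13  13
  3   0   0  10  10  12  12  12  21  21  23  23  23
  4   0   0  10  10  12  12  12  21  21  23  23  23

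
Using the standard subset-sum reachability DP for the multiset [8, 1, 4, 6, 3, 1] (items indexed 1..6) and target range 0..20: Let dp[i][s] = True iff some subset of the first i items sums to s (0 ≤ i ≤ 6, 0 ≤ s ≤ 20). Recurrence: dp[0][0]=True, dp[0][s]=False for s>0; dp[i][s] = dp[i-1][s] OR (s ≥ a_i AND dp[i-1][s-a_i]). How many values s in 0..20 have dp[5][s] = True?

i\s   0   1   2   3   4   5   6   7   8   9  10  11  12  13  14  15  16  17  18  19  20
  0   T   F   F   F   F   F   F   F   F   F   F   F   F   F   F   F   F   F   F   F   F
  1   T   F   F   F   F   F   F   F   T   F   F   F   F   F   F   F   F   F   F   F   F
  2   T   T   F   F   F   F   F   F   T   T   F   F   F   F   F   F   F   F   F   F   F
  3   T   T   F   F   T   T   F   F   T   T   F   F   T   T   F   F   F   F   F   F   F
  4   T   T   F   F   T   T   T   T   T   T   T   T   T   T   T   T   F   F   T   T   F
  5   T   T   F   T   T   T   T   T   T   T   T   T   T   T   T   T   T   T   T   T   F
  6   T   T   T   T   T   T   T   T   T   T   T   T   T   T   T   T   T   T   T   T   T

19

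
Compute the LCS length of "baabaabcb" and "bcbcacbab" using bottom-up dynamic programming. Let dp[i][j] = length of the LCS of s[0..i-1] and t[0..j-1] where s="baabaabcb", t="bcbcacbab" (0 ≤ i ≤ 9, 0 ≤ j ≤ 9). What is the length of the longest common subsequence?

   ''  b  c  b  c  a  c  b  a  b
''  0  0  0  0  0  0  0  0  0  0
 b  0  1  1  1  1  1  1  1  1  1
 a  0  1  1  1  1  2  2  2  2  2
 a  0  1  1  1  1  2  2  2  3  3
 b  0  1  1  2  2  2  2  3  3  4
 a  0  1  1  2  2  3  3  3  4  4
 a  0  1  1  2  2  3  3  3  4  4
 b  0  1  1  2  2  3  3  4  4  5
 c  0  1  2  2  3  3  4  4  4  5
 b  0  1  2  3  3  3  4  5  5  5

5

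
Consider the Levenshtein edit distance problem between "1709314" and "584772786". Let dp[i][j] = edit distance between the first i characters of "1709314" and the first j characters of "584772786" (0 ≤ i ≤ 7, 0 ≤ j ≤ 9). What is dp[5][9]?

   ''  5  8  4  7  7  2  7  8  6
''  0  1  2  3  4  5  6  7  8  9
 1  1  1  2  3  4  5  6  7  8  9
 7  2  2  2  3  3  4  5  6  7  8
 0  3  3  3  3  4  4  5  6  7  8
 9  4  4  4  4  4  5  5  6  7  8
 3  5  5  5  5  5  5  6  6  7  8
 1  6  6  6  6  6  6  6  7  7  8
 4  7  7  7  6  7  7  7  7  8  8

8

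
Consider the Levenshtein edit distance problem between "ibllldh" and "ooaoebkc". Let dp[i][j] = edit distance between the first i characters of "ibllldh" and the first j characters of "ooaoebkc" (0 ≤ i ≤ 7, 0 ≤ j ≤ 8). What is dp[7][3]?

7

   ''  o  o  a  o  e  b  k  c
''  0  1  2  3  4  5  6  7  8
 i  1  1  2  3  4  5  6  7  8
 b  2  2  2  3  4  5  5  6  7
 l  3  3  3  3  4  5  6  6  7
 l  4  4  4  4  4  5  6  7  7
 l  5  5  5  5  5  5  6  7  8
 d  6  6  6  6  6  6  6  7  8
 h  7  7  7  7  7  7  7  7  8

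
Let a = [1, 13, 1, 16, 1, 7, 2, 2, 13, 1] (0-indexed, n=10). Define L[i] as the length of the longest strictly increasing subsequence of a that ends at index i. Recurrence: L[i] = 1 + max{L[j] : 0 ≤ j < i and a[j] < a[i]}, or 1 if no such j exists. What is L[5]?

2

   i    0    1    2    3    4    5    6    7    8    9
a[i]    1   13    1   16    1    7    2    2   13    1
L[i]    1    2    1    3    1    2    2    2    3    1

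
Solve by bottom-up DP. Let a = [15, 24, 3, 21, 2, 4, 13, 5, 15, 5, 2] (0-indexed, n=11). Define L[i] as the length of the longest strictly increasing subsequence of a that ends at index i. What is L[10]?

1

   i    0    1    2    3    4    5    6    7    8    9   10
a[i]   15   24    3   21    2    4   13    5   15    5    2
L[i]    1    2    1    2    1    2    3    3    4    3    1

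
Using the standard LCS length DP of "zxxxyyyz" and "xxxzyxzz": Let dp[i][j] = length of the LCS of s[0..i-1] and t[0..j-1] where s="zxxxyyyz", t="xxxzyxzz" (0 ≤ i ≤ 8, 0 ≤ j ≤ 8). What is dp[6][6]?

   ''  x  x  x  z  y  x  z  z
''  0  0  0  0  0  0  0  0  0
 z  0  0  0  0  1  1  1  1  1
 x  0  1  1  1  1  1  2  2  2
 x  0  1  2  2  2  2  2  2  2
 x  0  1  2  3  3  3  3  3  3
 y  0  1  2  3  3  4  4  4  4
 y  0  1  2  3  3  4  4  4  4
 y  0  1  2  3  3  4  4  4  4
 z  0  1  2  3  4  4  4  5  5

4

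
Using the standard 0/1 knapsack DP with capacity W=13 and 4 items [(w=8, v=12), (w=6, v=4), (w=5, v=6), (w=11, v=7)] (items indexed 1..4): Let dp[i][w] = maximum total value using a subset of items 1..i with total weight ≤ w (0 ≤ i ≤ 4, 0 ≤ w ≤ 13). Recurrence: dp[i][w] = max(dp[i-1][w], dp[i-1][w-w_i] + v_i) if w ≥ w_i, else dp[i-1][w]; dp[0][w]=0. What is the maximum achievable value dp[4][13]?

i\w   0   1   2   3   4   5   6   7   8   9  10  11  12  13
  0   0   0   0   0   0   0   0   0   0   0   0   0   0   0
  1   0   0   0   0   0   0   0   0  12  12  12  12  12  12
  2   0   0   0   0   0   0   4   4  12  12  12  12  12  12
  3   0   0   0   0   0   6   6   6  12  12  12  12  12  18
  4   0   0   0   0   0   6   6   6  12  12  12  12  12  18

18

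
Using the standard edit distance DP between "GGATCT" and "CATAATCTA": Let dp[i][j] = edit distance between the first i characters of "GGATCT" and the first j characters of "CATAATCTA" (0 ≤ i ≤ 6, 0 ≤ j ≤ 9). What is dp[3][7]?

   ''  C  A  T  A  A  T  C  T  A
''  0  1  2  3  4  5  6  7  8  9
 G  1  1  2  3  4  5  6  7  8  9
 G  2  2  2  3  4  5  6  7  8  9
 A  3  3  2  3  3  4  5  6  7  8
 T  4  4  3  2  3  4  4  5  6  7
 C  5  4  4  3  3  4  5  4  5  6
 T  6  5  5  4  4  4  4  5  4  5

6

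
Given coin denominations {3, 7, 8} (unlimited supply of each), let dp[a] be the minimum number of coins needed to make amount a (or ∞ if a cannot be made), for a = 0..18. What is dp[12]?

 a  0  1  2  3  4  5  6  7  8  9 10 11 12 13 14 15 16 17 18
dp  0  -  -  1  -  -  2  1  1  3  2  2  4  3  2  2  2  3  3
(- denotes ∞ / unreachable)

4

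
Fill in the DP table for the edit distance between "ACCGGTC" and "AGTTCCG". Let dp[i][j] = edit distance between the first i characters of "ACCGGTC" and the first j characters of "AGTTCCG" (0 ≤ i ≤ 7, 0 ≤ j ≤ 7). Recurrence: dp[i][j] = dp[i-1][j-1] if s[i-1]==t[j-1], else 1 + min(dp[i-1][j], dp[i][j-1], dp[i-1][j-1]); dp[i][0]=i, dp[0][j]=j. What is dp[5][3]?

   ''  A  G  T  T  C  C  G
''  0  1  2  3  4  5  6  7
 A  1  0  1  2  3  4  5  6
 C  2  1  1  2  3  3  4  5
 C  3  2  2  2  3  3  3  4
 G  4  3  2  3  3  4  4  3
 G  5  4  3  3  4  4  5  4
 T  6  5  4  3  3  4  5  5
 C  7  6  5  4  4  3  4  5

3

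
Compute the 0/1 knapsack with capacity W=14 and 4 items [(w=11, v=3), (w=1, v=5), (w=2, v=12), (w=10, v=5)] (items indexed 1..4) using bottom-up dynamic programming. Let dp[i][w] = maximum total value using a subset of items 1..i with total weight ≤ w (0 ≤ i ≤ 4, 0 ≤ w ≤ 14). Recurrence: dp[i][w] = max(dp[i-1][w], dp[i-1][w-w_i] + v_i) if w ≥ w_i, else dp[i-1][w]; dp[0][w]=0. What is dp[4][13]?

22

i\w   0   1   2   3   4   5   6   7   8   9  10  11  12  13  14
  0   0   0   0   0   0   0   0   0   0   0   0   0   0   0   0
  1   0   0   0   0   0   0   0   0   0   0   0   3   3   3   3
  2   0   5   5   5   5   5   5   5   5   5   5   5   8   8   8
  3   0   5  12  17  17  17  17  17  17  17  17  17  17  17  20
  4   0   5  12  17  17  17  17  17  17  17  17  17  17  22  22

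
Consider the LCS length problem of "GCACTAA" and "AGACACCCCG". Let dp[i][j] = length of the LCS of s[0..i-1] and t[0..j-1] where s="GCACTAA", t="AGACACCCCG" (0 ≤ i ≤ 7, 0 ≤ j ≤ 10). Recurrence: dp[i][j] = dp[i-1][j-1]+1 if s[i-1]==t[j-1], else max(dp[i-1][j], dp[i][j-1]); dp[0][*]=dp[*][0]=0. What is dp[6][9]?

4

   ''  A  G  A  C  A  C  C  C  C  G
''  0  0  0  0  0  0  0  0  0  0  0
 G  0  0  1  1  1  1  1  1  1  1  1
 C  0  0  1  1  2  2  2  2  2  2  2
 A  0  1  1  2  2  3  3  3  3  3  3
 C  0  1  1  2  3  3  4  4  4  4  4
 T  0  1  1  2  3  3  4  4  4  4  4
 A  0  1  1  2  3  4  4  4  4  4  4
 A  0  1  1  2  3  4  4  4  4  4  4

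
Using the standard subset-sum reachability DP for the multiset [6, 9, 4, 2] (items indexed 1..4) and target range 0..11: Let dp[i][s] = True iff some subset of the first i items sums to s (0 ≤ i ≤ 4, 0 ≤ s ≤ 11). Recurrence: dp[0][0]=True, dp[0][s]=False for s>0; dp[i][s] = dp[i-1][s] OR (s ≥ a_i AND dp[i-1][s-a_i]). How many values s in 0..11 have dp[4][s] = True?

i\s   0   1   2   3   4   5   6   7   8   9  10  11
  0   T   F   F   F   F   F   F   F   F   F   F   F
  1   T   F   F   F   F   F   T   F   F   F   F   F
  2   T   F   F   F   F   F   T   F   F   T   F   F
  3   T   F   F   F   T   F   T   F   F   T   T   F
  4   T   F   T   F   T   F   T   F   T   T   T   T

8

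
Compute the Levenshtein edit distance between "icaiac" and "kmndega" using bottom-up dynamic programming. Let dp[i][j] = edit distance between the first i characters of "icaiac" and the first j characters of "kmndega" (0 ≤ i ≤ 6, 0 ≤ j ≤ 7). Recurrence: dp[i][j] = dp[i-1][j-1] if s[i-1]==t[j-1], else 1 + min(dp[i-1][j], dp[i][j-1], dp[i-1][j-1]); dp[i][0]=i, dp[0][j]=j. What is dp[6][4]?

   ''  k  m  n  d  e  g  a
''  0  1  2  3  4  5  6  7
 i  1  1  2  3  4  5  6  7
 c  2  2  2  3  4  5  6  7
 a  3  3  3  3  4  5  6  6
 i  4  4  4  4  4  5  6  7
 a  5  5  5  5  5  5  6  6
 c  6  6  6  6  6  6  6  7

6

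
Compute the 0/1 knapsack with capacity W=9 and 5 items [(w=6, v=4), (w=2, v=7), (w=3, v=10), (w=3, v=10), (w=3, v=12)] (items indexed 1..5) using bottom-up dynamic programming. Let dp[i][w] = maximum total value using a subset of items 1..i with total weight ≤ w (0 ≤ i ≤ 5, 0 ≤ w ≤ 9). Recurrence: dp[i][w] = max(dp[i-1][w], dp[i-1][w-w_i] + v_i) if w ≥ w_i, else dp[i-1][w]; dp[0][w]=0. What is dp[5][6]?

i\w   0   1   2   3   4   5   6   7   8   9
  0   0   0   0   0   0   0   0   0   0   0
  1   0   0   0   0   0   0   4   4   4   4
  2   0   0   7   7   7   7   7   7  11  11
  3   0   0   7  10  10  17  17  17  17  17
  4   0   0   7  10  10  17  20  20  27  27
  5   0   0   7  12  12  19  22  22  29  32

22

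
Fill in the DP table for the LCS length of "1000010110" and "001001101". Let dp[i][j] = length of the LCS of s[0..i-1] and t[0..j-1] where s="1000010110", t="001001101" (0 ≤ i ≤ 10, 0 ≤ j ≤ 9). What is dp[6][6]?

5

   ''  0  0  1  0  0  1  1  0  1
''  0  0  0  0  0  0  0  0  0  0
 1  0  0  0  1  1  1  1  1  1  1
 0  0  1  1  1  2  2  2  2  2  2
 0  0  1  2  2  2  3  3  3  3  3
 0  0  1  2  2  3  3  3  3  4  4
 0  0  1  2  2  3  4  4  4  4  4
 1  0  1  2  3  3  4  5  5  5  5
 0  0  1  2  3  4  4  5  5  6  6
 1  0  1  2  3  4  4  5  6  6  7
 1  0  1  2  3  4  4  5  6  6  7
 0  0  1  2  3  4  5  5  6  7  7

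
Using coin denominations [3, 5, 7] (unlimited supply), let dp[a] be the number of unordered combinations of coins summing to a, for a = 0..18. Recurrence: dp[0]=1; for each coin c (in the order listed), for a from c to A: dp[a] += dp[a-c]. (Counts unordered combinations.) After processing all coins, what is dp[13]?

2

after  coin     0     1     2     3     4     5     6     7     8     9    10    11    12    13    14    15    16    17    18
          3     1     0     0     1     0     0     1     0     0     1     0     0     1     0     0     1     0     0     1
          5     1     0     0     1     0     1     1     0     1     1     1     1     1     1     1     2     1     1     2
          7     1     0     0     1     0     1     1     1     1     1     2     1     2     2     2     3     2     3     3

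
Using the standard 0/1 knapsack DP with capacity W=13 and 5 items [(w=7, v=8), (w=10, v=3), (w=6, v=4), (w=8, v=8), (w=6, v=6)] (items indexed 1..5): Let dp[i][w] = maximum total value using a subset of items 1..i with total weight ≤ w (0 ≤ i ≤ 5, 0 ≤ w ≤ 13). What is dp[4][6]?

i\w   0   1   2   3   4   5   6   7   8   9  10  11  12  13
  0   0   0   0   0   0   0   0   0   0   0   0   0   0   0
  1   0   0   0   0   0   0   0   8   8   8   8   8   8   8
  2   0   0   0   0   0   0   0   8   8   8   8   8   8   8
  3   0   0   0   0   0   0   4   8   8   8   8   8   8  12
  4   0   0   0   0   0   0   4   8   8   8   8   8   8  12
  5   0   0   0   0   0   0   6   8   8   8   8   8  10  14

4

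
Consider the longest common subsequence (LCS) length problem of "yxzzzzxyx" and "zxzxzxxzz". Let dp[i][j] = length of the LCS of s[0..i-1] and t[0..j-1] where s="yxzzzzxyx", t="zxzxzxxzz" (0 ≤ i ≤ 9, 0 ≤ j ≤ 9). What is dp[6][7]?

   ''  z  x  z  x  z  x  x  z  z
''  0  0  0  0  0  0  0  0  0  0
 y  0  0  0  0  0  0  0  0  0  0
 x  0  0  1  1  1  1  1  1  1  1
 z  0  1  1  2  2  2  2  2  2  2
 z  0  1  1  2  2  3  3  3  3  3
 z  0  1  1  2  2  3  3  3  4  4
 z  0  1  1  2  2  3  3  3  4  5
 x  0  1  2  2  3  3  4  4  4  5
 y  0  1  2  2  3  3  4  4  4  5
 x  0  1  2  2  3  3  4  5  5  5

3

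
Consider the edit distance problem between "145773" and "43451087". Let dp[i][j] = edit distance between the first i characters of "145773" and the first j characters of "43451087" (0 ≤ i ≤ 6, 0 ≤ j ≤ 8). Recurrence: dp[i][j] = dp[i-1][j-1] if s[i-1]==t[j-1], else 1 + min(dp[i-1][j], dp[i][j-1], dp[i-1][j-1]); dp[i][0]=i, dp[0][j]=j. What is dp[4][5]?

3

   ''  4  3  4  5  1  0  8  7
''  0  1  2  3  4  5  6  7  8
 1  1  1  2  3  4  4  5  6  7
 4  2  1  2  2  3  4  5  6  7
 5  3  2  2  3  2  3  4  5  6
 7  4  3  3  3  3  3  4  5  5
 7  5  4  4  4  4  4  4  5  5
 3  6  5  4  5  5  5  5  5  6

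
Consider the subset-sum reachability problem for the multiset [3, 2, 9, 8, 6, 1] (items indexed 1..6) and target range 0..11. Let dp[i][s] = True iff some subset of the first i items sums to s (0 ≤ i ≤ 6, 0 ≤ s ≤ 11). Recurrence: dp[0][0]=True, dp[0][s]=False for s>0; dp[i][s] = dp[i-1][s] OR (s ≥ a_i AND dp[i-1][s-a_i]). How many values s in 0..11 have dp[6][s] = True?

12

i\s   0   1   2   3   4   5   6   7   8   9  10  11
  0   T   F   F   F   F   F   F   F   F   F   F   F
  1   T   F   F   T   F   F   F   F   F   F   F   F
  2   T   F   T   T   F   T   F   F   F   F   F   F
  3   T   F   T   T   F   T   F   F   F   T   F   T
  4   T   F   T   T   F   T   F   F   T   T   T   T
  5   T   F   T   T   F   T   T   F   T   T   T   T
  6   T   T   T   T   T   T   T   T   T   T   T   T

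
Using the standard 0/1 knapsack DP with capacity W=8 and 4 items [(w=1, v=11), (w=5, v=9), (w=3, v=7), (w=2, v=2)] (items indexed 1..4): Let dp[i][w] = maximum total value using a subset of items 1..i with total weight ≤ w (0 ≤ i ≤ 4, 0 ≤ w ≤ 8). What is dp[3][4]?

18

i\w   0   1   2   3   4   5   6   7   8
  0   0   0   0   0   0   0   0   0   0
  1   0  11  11  11  11  11  11  11  11
  2   0  11  11  11  11  11  20  20  20
  3   0  11  11  11  18  18  20  20  20
  4   0  11  11  13  18  18  20  20  22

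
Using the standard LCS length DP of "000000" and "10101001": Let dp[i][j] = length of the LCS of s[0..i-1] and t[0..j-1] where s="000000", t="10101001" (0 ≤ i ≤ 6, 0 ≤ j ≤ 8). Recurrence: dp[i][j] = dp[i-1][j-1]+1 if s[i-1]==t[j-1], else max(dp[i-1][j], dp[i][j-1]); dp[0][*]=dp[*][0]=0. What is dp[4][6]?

   ''  1  0  1  0  1  0  0  1
''  0  0  0  0  0  0  0  0  0
 0  0  0  1  1  1  1  1  1  1
 0  0  0  1  1  2  2  2  2  2
 0  0  0  1  1  2  2  3  3  3
 0  0  0  1  1  2  2  3  4  4
 0  0  0  1  1  2  2  3  4  4
 0  0  0  1  1  2  2  3  4  4

3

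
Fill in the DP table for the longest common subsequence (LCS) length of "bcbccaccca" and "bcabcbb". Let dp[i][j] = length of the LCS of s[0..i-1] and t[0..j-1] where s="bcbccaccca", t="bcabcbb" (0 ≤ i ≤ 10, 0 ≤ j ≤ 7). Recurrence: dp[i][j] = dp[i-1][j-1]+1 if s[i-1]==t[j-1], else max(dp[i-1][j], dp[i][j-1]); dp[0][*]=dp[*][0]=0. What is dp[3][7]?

3

   ''  b  c  a  b  c  b  b
''  0  0  0  0  0  0  0  0
 b  0  1  1  1  1  1  1  1
 c  0  1  2  2  2  2  2  2
 b  0  1  2  2  3  3  3  3
 c  0  1  2  2  3  4  4  4
 c  0  1  2  2  3  4  4  4
 a  0  1  2  3  3  4  4  4
 c  0  1  2  3  3  4  4  4
 c  0  1  2  3  3  4  4  4
 c  0  1  2  3  3  4  4  4
 a  0  1  2  3  3  4  4  4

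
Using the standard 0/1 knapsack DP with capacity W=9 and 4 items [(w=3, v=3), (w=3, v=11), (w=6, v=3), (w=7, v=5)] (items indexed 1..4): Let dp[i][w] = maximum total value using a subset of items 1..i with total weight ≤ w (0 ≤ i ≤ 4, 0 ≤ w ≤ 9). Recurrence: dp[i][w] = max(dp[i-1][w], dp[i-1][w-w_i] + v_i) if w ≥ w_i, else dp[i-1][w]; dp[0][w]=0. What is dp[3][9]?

i\w   0   1   2   3   4   5   6   7   8   9
  0   0   0   0   0   0   0   0   0   0   0
  1   0   0   0   3   3   3   3   3   3   3
  2   0   0   0  11  11  11  14  14  14  14
  3   0   0   0  11  11  11  14  14  14  14
  4   0   0   0  11  11  11  14  14  14  14

14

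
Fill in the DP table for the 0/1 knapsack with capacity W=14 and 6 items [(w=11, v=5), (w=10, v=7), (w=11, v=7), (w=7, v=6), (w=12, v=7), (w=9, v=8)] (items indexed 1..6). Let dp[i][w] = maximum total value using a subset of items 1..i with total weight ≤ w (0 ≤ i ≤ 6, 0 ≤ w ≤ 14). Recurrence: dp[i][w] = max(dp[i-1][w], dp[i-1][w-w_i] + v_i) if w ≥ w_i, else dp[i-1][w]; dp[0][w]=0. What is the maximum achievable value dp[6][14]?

8

i\w   0   1   2   3   4   5   6   7   8   9  10  11  12  13  14
  0   0   0   0   0   0   0   0   0   0   0   0   0   0   0   0
  1   0   0   0   0   0   0   0   0   0   0   0   5   5   5   5
  2   0   0   0   0   0   0   0   0   0   0   7   7   7   7   7
  3   0   0   0   0   0   0   0   0   0   0   7   7   7   7   7
  4   0   0   0   0   0   0   0   6   6   6   7   7   7   7   7
  5   0   0   0   0   0   0   0   6   6   6   7   7   7   7   7
  6   0   0   0   0   0   0   0   6   6   8   8   8   8   8   8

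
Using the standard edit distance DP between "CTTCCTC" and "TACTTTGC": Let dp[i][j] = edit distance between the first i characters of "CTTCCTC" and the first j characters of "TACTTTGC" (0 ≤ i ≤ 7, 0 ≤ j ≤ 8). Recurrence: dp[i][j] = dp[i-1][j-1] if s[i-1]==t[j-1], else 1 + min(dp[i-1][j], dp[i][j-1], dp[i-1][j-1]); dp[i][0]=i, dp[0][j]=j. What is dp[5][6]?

   ''  T  A  C  T  T  T  G  C
''  0  1  2  3  4  5  6  7  8
 C  1  1  2  2  3  4  5  6  7
 T  2  1  2  3  2  3  4  5  6
 T  3  2  2  3  3  2  3  4  5
 C  4  3  3  2  3  3  3  4  4
 C  5  4  4  3  3  4  4  4  4
 T  6  5  5  4  3  3  4  5  5
 C  7  6  6  5  4  4  4  5  5

4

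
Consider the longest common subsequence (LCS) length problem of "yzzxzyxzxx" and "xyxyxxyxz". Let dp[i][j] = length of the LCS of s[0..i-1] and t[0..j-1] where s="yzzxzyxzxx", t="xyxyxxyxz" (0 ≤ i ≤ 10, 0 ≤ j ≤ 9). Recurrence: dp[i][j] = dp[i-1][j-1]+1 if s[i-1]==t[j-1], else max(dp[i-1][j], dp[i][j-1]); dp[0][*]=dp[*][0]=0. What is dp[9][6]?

5

   ''  x  y  x  y  x  x  y  x  z
''  0  0  0  0  0  0  0  0  0  0
 y  0  0  1  1  1  1  1  1  1  1
 z  0  0  1  1  1  1  1  1  1  2
 z  0  0  1  1  1  1  1  1  1  2
 x  0  1  1  2  2  2  2  2  2  2
 z  0  1  1  2  2  2  2  2  2  3
 y  0  1  2  2  3  3  3  3  3  3
 x  0  1  2  3  3  4  4  4  4  4
 z  0  1  2  3  3  4  4  4  4  5
 x  0  1  2  3  3  4  5  5  5  5
 x  0  1  2  3  3  4  5  5  6  6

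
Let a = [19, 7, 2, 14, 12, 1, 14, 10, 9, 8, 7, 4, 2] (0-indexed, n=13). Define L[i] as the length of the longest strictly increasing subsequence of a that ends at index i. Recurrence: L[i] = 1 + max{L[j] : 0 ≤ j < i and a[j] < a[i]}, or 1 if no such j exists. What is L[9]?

2

   i    0    1    2    3    4    5    6    7    8    9   10   11   12
a[i]   19    7    2   14   12    1   14   10    9    8    7    4    2
L[i]    1    1    1    2    2    1    3    2    2    2    2    2    2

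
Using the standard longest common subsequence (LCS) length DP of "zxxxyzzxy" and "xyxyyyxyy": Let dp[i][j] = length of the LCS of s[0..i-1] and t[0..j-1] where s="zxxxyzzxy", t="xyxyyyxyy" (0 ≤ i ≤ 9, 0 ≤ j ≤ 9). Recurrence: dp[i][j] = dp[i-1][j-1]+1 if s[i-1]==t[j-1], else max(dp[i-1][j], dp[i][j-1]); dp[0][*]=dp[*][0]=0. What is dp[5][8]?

4

   ''  x  y  x  y  y  y  x  y  y
''  0  0  0  0  0  0  0  0  0  0
 z  0  0  0  0  0  0  0  0  0  0
 x  0  1  1  1  1  1  1  1  1  1
 x  0  1  1  2  2  2  2  2  2  2
 x  0  1  1  2  2  2  2  3  3  3
 y  0  1  2  2  3  3  3  3  4  4
 z  0  1  2  2  3  3  3  3  4  4
 z  0  1  2  2  3  3  3  3  4  4
 x  0  1  2  3  3  3  3  4  4  4
 y  0  1  2  3  4  4  4  4  5  5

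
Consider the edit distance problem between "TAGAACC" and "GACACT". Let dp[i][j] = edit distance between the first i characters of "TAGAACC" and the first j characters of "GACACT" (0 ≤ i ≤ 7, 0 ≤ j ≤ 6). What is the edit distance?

4

   ''  G  A  C  A  C  T
''  0  1  2  3  4  5  6
 T  1  1  2  3  4  5  5
 A  2  2  1  2  3  4  5
 G  3  2  2  2  3  4  5
 A  4  3  2  3  2  3  4
 A  5  4  3  3  3  3  4
 C  6  5  4  3  4  3  4
 C  7  6  5  4  4  4  4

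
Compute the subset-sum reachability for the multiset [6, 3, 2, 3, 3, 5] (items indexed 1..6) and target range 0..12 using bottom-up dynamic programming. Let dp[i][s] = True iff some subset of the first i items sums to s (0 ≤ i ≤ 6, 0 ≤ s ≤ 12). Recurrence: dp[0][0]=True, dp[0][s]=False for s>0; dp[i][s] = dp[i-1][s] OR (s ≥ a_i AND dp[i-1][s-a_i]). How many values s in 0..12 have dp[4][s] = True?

i\s   0   1   2   3   4   5   6   7   8   9  10  11  12
  0   T   F   F   F   F   F   F   F   F   F   F   F   F
  1   T   F   F   F   F   F   T   F   F   F   F   F   F
  2   T   F   F   T   F   F   T   F   F   T   F   F   F
  3   T   F   T   T   F   T   T   F   T   T   F   T   F
  4   T   F   T   T   F   T   T   F   T   T   F   T   T
  5   T   F   T   T   F   T   T   F   T   T   F   T   T
  6   T   F   T   T   F   T   T   T   T   T   T   T   T

9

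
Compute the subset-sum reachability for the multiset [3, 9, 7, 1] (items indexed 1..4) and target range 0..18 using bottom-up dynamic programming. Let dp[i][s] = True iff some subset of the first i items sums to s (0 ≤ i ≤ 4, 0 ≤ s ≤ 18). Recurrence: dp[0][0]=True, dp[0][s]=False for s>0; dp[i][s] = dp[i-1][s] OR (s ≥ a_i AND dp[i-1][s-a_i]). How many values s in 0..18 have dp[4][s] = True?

13

i\s   0   1   2   3   4   5   6   7   8   9  10  11  12  13  14  15  16  17  18
  0   T   F   F   F   F   F   F   F   F   F   F   F   F   F   F   F   F   F   F
  1   T   F   F   T   F   F   F   F   F   F   F   F   F   F   F   F   F   F   F
  2   T   F   F   T   F   F   F   F   F   T   F   F   T   F   F   F   F   F   F
  3   T   F   F   T   F   F   F   T   F   T   T   F   T   F   F   F   T   F   F
  4   T   T   F   T   T   F   F   T   T   T   T   T   T   T   F   F   T   T   F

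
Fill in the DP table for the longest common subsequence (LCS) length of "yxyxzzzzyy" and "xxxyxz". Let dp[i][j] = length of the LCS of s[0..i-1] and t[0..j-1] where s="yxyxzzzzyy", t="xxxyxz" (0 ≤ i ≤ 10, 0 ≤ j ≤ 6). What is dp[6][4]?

   ''  x  x  x  y  x  z
''  0  0  0  0  0  0  0
 y  0  0  0  0  1  1  1
 x  0  1  1  1  1  2  2
 y  0  1  1  1  2  2  2
 x  0  1  2  2  2  3  3
 z  0  1  2  2  2  3  4
 z  0  1  2  2  2  3  4
 z  0  1  2  2  2  3  4
 z  0  1  2  2  2  3  4
 y  0  1  2  2  3  3  4
 y  0  1  2  2  3  3  4

2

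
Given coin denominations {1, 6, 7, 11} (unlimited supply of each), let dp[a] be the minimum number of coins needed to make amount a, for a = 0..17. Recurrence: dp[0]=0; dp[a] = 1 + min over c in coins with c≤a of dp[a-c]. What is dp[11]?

 a  0  1  2  3  4  5  6  7  8  9 10 11 12 13 14 15 16 17
dp  0  1  2  3  4  5  1  1  2  3  4  1  2  2  2  3  4  2

1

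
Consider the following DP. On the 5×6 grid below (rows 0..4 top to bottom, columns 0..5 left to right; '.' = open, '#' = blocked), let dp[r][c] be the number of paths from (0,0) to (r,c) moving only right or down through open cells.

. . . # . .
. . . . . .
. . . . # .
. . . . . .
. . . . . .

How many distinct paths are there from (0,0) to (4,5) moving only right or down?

r\c   0   1   2   3   4   5
  0   1   1   1   0   0   0
  1   1   2   3   3   3   3
  2   1   3   6   9   0   3
  3   1   4  10  19  19  22
  4   1   5  15  34  53  75

75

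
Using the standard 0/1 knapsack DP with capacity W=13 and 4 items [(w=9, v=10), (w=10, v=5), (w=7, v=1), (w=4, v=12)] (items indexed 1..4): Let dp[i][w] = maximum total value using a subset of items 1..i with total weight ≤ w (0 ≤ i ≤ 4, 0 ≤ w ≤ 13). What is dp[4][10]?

i\w   0   1   2   3   4   5   6   7   8   9  10  11  12  13
  0   0   0   0   0   0   0   0   0   0   0   0   0   0   0
  1   0   0   0   0   0   0   0   0   0  10  10  10  10  10
  2   0   0   0   0   0   0   0   0   0  10  10  10  10  10
  3   0   0   0   0   0   0   0   1   1  10  10  10  10  10
  4   0   0   0   0  12  12  12  12  12  12  12  13  13  22

12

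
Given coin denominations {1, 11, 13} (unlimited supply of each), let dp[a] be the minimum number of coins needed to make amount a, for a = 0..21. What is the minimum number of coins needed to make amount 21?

 a  0  1  2  3  4  5  6  7  8  9 10 11 12 13 14 15 16 17 18 19 20 21
dp  0  1  2  3  4  5  6  7  8  9 10  1  2  1  2  3  4  5  6  7  8  9

9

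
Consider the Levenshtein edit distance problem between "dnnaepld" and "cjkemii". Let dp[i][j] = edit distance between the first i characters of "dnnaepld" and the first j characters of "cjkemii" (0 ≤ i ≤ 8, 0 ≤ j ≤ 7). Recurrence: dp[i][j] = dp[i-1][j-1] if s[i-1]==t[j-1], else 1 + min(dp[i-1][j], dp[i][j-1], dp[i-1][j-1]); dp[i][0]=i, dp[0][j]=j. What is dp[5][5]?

5

   ''  c  j  k  e  m  i  i
''  0  1  2  3  4  5  6  7
 d  1  1  2  3  4  5  6  7
 n  2  2  2  3  4  5  6  7
 n  3  3  3  3  4  5  6  7
 a  4  4  4  4  4  5  6  7
 e  5  5  5  5  4  5  6  7
 p  6  6  6  6  5  5  6  7
 l  7  7  7  7  6  6  6  7
 d  8  8  8  8  7  7  7  7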